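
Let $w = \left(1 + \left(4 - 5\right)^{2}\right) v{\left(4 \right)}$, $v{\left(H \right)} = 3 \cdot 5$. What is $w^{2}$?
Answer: $900$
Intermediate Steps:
$v{\left(H \right)} = 15$
$w = 30$ ($w = \left(1 + \left(4 - 5\right)^{2}\right) 15 = \left(1 + \left(-1\right)^{2}\right) 15 = \left(1 + 1\right) 15 = 2 \cdot 15 = 30$)
$w^{2} = 30^{2} = 900$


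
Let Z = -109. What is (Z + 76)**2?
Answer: 1089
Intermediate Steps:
(Z + 76)**2 = (-109 + 76)**2 = (-33)**2 = 1089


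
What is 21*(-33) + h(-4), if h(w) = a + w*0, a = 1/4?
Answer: -2771/4 ≈ -692.75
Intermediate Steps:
a = 1/4 ≈ 0.25000
h(w) = 1/4 (h(w) = 1/4 + w*0 = 1/4 + 0 = 1/4)
21*(-33) + h(-4) = 21*(-33) + 1/4 = -693 + 1/4 = -2771/4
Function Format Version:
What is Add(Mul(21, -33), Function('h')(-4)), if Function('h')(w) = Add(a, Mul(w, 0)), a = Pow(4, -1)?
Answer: Rational(-2771, 4) ≈ -692.75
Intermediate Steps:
a = Rational(1, 4) ≈ 0.25000
Function('h')(w) = Rational(1, 4) (Function('h')(w) = Add(Rational(1, 4), Mul(w, 0)) = Add(Rational(1, 4), 0) = Rational(1, 4))
Add(Mul(21, -33), Function('h')(-4)) = Add(Mul(21, -33), Rational(1, 4)) = Add(-693, Rational(1, 4)) = Rational(-2771, 4)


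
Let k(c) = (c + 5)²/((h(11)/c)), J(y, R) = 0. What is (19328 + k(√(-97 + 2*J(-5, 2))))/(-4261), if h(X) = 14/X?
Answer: -129961/29827 + 396*I*√97/29827 ≈ -4.3572 + 0.13076*I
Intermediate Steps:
k(c) = 11*c*(5 + c)²/14 (k(c) = (c + 5)²/(((14/11)/c)) = (5 + c)²/(((14*(1/11))/c)) = (5 + c)²/((14/(11*c))) = (5 + c)²*(11*c/14) = 11*c*(5 + c)²/14)
(19328 + k(√(-97 + 2*J(-5, 2))))/(-4261) = (19328 + 11*√(-97 + 2*0)*(5 + √(-97 + 2*0))²/14)/(-4261) = (19328 + 11*√(-97 + 0)*(5 + √(-97 + 0))²/14)*(-1/4261) = (19328 + 11*√(-97)*(5 + √(-97))²/14)*(-1/4261) = (19328 + 11*(I*√97)*(5 + I*√97)²/14)*(-1/4261) = (19328 + 11*I*√97*(5 + I*√97)²/14)*(-1/4261) = -19328/4261 - 11*I*√97*(5 + I*√97)²/59654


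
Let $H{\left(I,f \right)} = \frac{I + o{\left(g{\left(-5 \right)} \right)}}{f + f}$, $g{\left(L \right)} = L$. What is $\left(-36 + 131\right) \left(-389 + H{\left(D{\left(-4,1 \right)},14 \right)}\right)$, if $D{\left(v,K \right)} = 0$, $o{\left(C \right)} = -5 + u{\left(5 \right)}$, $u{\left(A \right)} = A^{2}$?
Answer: $- \frac{258210}{7} \approx -36887.0$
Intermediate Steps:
$o{\left(C \right)} = 20$ ($o{\left(C \right)} = -5 + 5^{2} = -5 + 25 = 20$)
$H{\left(I,f \right)} = \frac{20 + I}{2 f}$ ($H{\left(I,f \right)} = \frac{I + 20}{f + f} = \frac{20 + I}{2 f}$)
$\left(-36 + 131\right) \left(-389 + H{\left(D{\left(-4,1 \right)},14 \right)}\right) = \left(-36 + 131\right) \left(-389 + \frac{20 + 0}{2 \cdot 14}\right) = 95 \left(-389 + \frac{1}{2} \cdot \frac{1}{14} \cdot 20\right) = 95 \left(-389 + \frac{5}{7}\right) = 95 \left(- \frac{2718}{7}\right) = - \frac{258210}{7}$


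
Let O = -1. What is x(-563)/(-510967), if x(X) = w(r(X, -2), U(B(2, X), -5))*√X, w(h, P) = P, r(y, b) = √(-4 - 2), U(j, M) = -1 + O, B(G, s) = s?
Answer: 2*I*√563/510967 ≈ 9.2873e-5*I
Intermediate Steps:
U(j, M) = -2 (U(j, M) = -1 - 1 = -2)
r(y, b) = I*√6 (r(y, b) = √(-6) = I*√6)
x(X) = -2*√X
x(-563)/(-510967) = -2*I*√563/(-510967) = -2*I*√563*(-1/510967) = 2*I*√563/510967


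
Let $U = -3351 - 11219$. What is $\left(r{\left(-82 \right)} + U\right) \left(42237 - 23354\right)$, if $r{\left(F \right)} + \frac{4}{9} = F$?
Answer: $- \frac{2490138976}{9} \approx -2.7668 \cdot 10^{8}$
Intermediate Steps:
$U = -14570$
$r{\left(F \right)} = - \frac{4}{9} + F$
$\left(r{\left(-82 \right)} + U\right) \left(42237 - 23354\right) = \left(\left(- \frac{4}{9} - 82\right) - 14570\right) \left(42237 - 23354\right) = \left(- \frac{742}{9} - 14570\right) 18883 = \left(- \frac{131872}{9}\right) 18883 = - \frac{2490138976}{9}$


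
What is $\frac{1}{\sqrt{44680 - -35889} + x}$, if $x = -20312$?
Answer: $- \frac{20312}{412496775} - \frac{\sqrt{80569}}{412496775} \approx -4.993 \cdot 10^{-5}$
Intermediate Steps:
$\frac{1}{\sqrt{44680 - -35889} + x} = \frac{1}{\sqrt{44680 - -35889} - 20312} = \frac{1}{\sqrt{44680 + 35889} - 20312} = \frac{1}{\sqrt{80569} - 20312} = \frac{1}{-20312 + \sqrt{80569}}$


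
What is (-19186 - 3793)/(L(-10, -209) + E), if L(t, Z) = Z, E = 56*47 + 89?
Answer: -22979/2512 ≈ -9.1477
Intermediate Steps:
E = 2721 (E = 2632 + 89 = 2721)
(-19186 - 3793)/(L(-10, -209) + E) = (-19186 - 3793)/(-209 + 2721) = -22979/2512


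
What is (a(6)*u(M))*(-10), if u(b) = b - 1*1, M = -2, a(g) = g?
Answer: 180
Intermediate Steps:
u(b) = -1 + b (u(b) = b - 1 = -1 + b)
(a(6)*u(M))*(-10) = (6*(-1 - 2))*(-10) = (6*(-3))*(-10) = -18*(-10) = 180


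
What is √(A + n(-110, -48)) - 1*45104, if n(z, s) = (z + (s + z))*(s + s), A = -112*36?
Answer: -45104 + 8*√339 ≈ -44957.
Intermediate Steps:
A = -4032
n(z, s) = 2*s*(s + 2*z) (n(z, s) = (s + 2*z)*(2*s) = 2*s*(s + 2*z))
√(A + n(-110, -48)) - 1*45104 = √(-4032 + 2*(-48)*(-48 + 2*(-110))) - 1*45104 = √(-4032 + 2*(-48)*(-48 - 220)) - 45104 = √(-4032 + 2*(-48)*(-268)) - 45104 = √(-4032 + 25728) - 45104 = √21696 - 45104 = 8*√339 - 45104 = -45104 + 8*√339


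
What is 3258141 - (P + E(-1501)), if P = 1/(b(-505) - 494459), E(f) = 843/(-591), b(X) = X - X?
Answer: 317370515664819/97408423 ≈ 3.2581e+6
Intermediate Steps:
b(X) = 0
E(f) = -281/197 (E(f) = 843*(-1/591) = -281/197)
P = -1/494459 (P = 1/(0 - 494459) = 1/(-494459) = -1/494459 ≈ -2.0224e-6)
3258141 - (P + E(-1501)) = 3258141 - (-1/494459 - 281/197) = 3258141 - 1*(-138943176/97408423) = 3258141 + 138943176/97408423 = 317370515664819/97408423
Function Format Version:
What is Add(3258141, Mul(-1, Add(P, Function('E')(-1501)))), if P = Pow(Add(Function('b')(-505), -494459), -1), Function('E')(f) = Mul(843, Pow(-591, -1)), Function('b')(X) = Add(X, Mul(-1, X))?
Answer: Rational(317370515664819, 97408423) ≈ 3.2581e+6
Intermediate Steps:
Function('b')(X) = 0
Function('E')(f) = Rational(-281, 197) (Function('E')(f) = Mul(843, Rational(-1, 591)) = Rational(-281, 197))
P = Rational(-1, 494459) (P = Pow(Add(0, -494459), -1) = Pow(-494459, -1) = Rational(-1, 494459) ≈ -2.0224e-6)
Add(3258141, Mul(-1, Add(P, Function('E')(-1501)))) = Add(3258141, Mul(-1, Add(Rational(-1, 494459), Rational(-281, 197)))) = Add(3258141, Mul(-1, Rational(-138943176, 97408423))) = Add(3258141, Rational(138943176, 97408423)) = Rational(317370515664819, 97408423)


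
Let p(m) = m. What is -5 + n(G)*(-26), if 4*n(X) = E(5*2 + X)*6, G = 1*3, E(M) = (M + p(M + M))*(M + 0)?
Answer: -19778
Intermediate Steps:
E(M) = 3*M**2 (E(M) = (M + (M + M))*(M + 0) = (M + 2*M)*M = (3*M)*M = 3*M**2)
G = 3
n(X) = 9*(10 + X)**2/2 (n(X) = ((3*(5*2 + X)**2)*6)/4 = ((3*(10 + X)**2)*6)/4 = (18*(10 + X)**2)/4 = 9*(10 + X)**2/2)
-5 + n(G)*(-26) = -5 + (9*(10 + 3)**2/2)*(-26) = -5 + ((9/2)*13**2)*(-26) = -5 + ((9/2)*169)*(-26) = -5 + (1521/2)*(-26) = -5 - 19773 = -19778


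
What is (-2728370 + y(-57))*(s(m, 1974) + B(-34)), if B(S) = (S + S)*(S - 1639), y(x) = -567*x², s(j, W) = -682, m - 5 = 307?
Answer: -516847274346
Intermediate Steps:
m = 312 (m = 5 + 307 = 312)
B(S) = 2*S*(-1639 + S) (B(S) = (2*S)*(-1639 + S) = 2*S*(-1639 + S))
(-2728370 + y(-57))*(s(m, 1974) + B(-34)) = (-2728370 - 567*(-57)²)*(-682 + 2*(-34)*(-1639 - 34)) = (-2728370 - 567*3249)*(-682 + 2*(-34)*(-1673)) = (-2728370 - 1842183)*(-682 + 113764) = -4570553*113082 = -516847274346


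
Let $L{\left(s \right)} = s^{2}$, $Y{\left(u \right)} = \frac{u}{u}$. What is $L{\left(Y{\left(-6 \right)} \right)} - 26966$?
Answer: $-26965$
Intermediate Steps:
$Y{\left(u \right)} = 1$
$L{\left(Y{\left(-6 \right)} \right)} - 26966 = 1^{2} - 26966 = 1 - 26966 = -26965$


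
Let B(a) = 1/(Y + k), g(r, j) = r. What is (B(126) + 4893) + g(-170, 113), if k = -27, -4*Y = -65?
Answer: 203085/43 ≈ 4722.9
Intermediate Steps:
Y = 65/4 (Y = -1/4*(-65) = 65/4 ≈ 16.250)
B(a) = -4/43 (B(a) = 1/(65/4 - 27) = 1/(-43/4) = -4/43)
(B(126) + 4893) + g(-170, 113) = (-4/43 + 4893) - 170 = 210395/43 - 170 = 203085/43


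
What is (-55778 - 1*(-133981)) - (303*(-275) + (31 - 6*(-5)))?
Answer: 161467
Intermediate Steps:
(-55778 - 1*(-133981)) - (303*(-275) + (31 - 6*(-5))) = (-55778 + 133981) - (-83325 + (31 - 1*(-30))) = 78203 - (-83325 + (31 + 30)) = 78203 - (-83325 + 61) = 78203 - 1*(-83264) = 78203 + 83264 = 161467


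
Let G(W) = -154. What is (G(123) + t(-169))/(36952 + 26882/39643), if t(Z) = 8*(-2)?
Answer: -3369655/732457509 ≈ -0.0046005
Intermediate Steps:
t(Z) = -16
(G(123) + t(-169))/(36952 + 26882/39643) = (-154 - 16)/(36952 + 26882/39643) = -170/(36952 + 26882*(1/39643)) = -170/(36952 + 26882/39643) = -170/1464915018/39643 = -170*39643/1464915018 = -3369655/732457509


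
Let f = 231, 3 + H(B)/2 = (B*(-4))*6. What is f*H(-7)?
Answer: 76230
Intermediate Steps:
H(B) = -6 - 48*B (H(B) = -6 + 2*((B*(-4))*6) = -6 + 2*(-4*B*6) = -6 + 2*(-24*B) = -6 - 48*B)
f*H(-7) = 231*(-6 - 48*(-7)) = 231*(-6 + 336) = 231*330 = 76230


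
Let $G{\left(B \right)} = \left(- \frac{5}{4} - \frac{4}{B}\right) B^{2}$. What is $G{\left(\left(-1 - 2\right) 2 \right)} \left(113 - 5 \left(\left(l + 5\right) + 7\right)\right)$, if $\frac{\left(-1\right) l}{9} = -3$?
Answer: $1722$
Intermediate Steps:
$l = 27$ ($l = \left(-9\right) \left(-3\right) = 27$)
$G{\left(B \right)} = B^{2} \left(- \frac{5}{4} - \frac{4}{B}\right)$ ($G{\left(B \right)} = \left(\left(-5\right) \frac{1}{4} - \frac{4}{B}\right) B^{2} = \left(- \frac{5}{4} - \frac{4}{B}\right) B^{2} = B^{2} \left(- \frac{5}{4} - \frac{4}{B}\right)$)
$G{\left(\left(-1 - 2\right) 2 \right)} \left(113 - 5 \left(\left(l + 5\right) + 7\right)\right) = - \frac{\left(-1 - 2\right) 2 \left(16 + 5 \left(-1 - 2\right) 2\right)}{4} \left(113 - 5 \left(\left(27 + 5\right) + 7\right)\right) = - \frac{\left(-3\right) 2 \left(16 + 5 \left(\left(-3\right) 2\right)\right)}{4} \left(113 - 5 \left(32 + 7\right)\right) = \left(- \frac{1}{4}\right) \left(-6\right) \left(16 + 5 \left(-6\right)\right) \left(113 - 195\right) = \left(- \frac{1}{4}\right) \left(-6\right) \left(16 - 30\right) \left(113 - 195\right) = \left(- \frac{1}{4}\right) \left(-6\right) \left(-14\right) \left(-82\right) = \left(-21\right) \left(-82\right) = 1722$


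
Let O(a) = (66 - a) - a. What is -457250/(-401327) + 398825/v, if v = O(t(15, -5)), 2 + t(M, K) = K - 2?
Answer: 22871092825/4815924 ≈ 4749.1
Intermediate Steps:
t(M, K) = -4 + K (t(M, K) = -2 + (K - 2) = -2 + (-2 + K) = -4 + K)
O(a) = 66 - 2*a
v = 84 (v = 66 - 2*(-4 - 5) = 66 - 2*(-9) = 66 + 18 = 84)
-457250/(-401327) + 398825/v = -457250/(-401327) + 398825/84 = -457250*(-1/401327) + 398825*(1/84) = 457250/401327 + 56975/12 = 22871092825/4815924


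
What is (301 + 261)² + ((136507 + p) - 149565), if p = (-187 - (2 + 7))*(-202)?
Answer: 342378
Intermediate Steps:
p = 39592 (p = (-187 - 1*9)*(-202) = (-187 - 9)*(-202) = -196*(-202) = 39592)
(301 + 261)² + ((136507 + p) - 149565) = (301 + 261)² + ((136507 + 39592) - 149565) = 562² + (176099 - 149565) = 315844 + 26534 = 342378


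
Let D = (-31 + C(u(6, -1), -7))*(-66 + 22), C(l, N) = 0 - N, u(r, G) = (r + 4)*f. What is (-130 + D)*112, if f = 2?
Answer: 103712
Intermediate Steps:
u(r, G) = 8 + 2*r (u(r, G) = (r + 4)*2 = (4 + r)*2 = 8 + 2*r)
C(l, N) = -N
D = 1056 (D = (-31 - 1*(-7))*(-66 + 22) = (-31 + 7)*(-44) = -24*(-44) = 1056)
(-130 + D)*112 = (-130 + 1056)*112 = 926*112 = 103712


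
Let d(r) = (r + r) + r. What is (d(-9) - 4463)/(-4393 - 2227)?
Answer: 449/662 ≈ 0.67825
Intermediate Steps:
d(r) = 3*r (d(r) = 2*r + r = 3*r)
(d(-9) - 4463)/(-4393 - 2227) = (3*(-9) - 4463)/(-4393 - 2227) = (-27 - 4463)/(-6620) = -4490*(-1/6620) = 449/662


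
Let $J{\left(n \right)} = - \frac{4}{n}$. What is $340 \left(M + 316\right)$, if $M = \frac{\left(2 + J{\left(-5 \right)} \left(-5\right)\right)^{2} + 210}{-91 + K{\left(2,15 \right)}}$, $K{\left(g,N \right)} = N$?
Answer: $\frac{2023170}{19} \approx 1.0648 \cdot 10^{5}$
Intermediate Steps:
$M = - \frac{107}{38}$ ($M = \frac{\left(2 + - \frac{4}{-5} \left(-5\right)\right)^{2} + 210}{-91 + 15} = \frac{\left(2 + \left(-4\right) \left(- \frac{1}{5}\right) \left(-5\right)\right)^{2} + 210}{-76} = \left(\left(2 + \frac{4}{5} \left(-5\right)\right)^{2} + 210\right) \left(- \frac{1}{76}\right) = \left(\left(2 - 4\right)^{2} + 210\right) \left(- \frac{1}{76}\right) = \left(\left(-2\right)^{2} + 210\right) \left(- \frac{1}{76}\right) = \left(4 + 210\right) \left(- \frac{1}{76}\right) = 214 \left(- \frac{1}{76}\right) = - \frac{107}{38} \approx -2.8158$)
$340 \left(M + 316\right) = 340 \left(- \frac{107}{38} + 316\right) = 340 \cdot \frac{11901}{38} = \frac{2023170}{19}$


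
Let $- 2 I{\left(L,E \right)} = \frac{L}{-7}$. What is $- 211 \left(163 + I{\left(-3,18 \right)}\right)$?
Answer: $- \frac{480869}{14} \approx -34348.0$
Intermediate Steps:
$I{\left(L,E \right)} = \frac{L}{14}$ ($I{\left(L,E \right)} = - \frac{L \frac{1}{-7}}{2} = - \frac{L \left(- \frac{1}{7}\right)}{2} = - \frac{\left(- \frac{1}{7}\right) L}{2} = \frac{L}{14}$)
$- 211 \left(163 + I{\left(-3,18 \right)}\right) = - 211 \left(163 + \frac{1}{14} \left(-3\right)\right) = - 211 \left(163 - \frac{3}{14}\right) = \left(-211\right) \frac{2279}{14} = - \frac{480869}{14}$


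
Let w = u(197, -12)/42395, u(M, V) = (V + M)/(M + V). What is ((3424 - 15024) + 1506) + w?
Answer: -427935129/42395 ≈ -10094.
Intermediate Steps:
u(M, V) = 1 (u(M, V) = (M + V)/(M + V) = 1)
w = 1/42395 ≈ 2.3588e-5
((3424 - 15024) + 1506) + w = ((3424 - 15024) + 1506) + 1/42395 = (-11600 + 1506) + 1/42395 = -10094 + 1/42395 = -427935129/42395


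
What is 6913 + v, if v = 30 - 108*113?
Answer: -5261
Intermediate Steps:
v = -12174 (v = 30 - 12204 = -12174)
6913 + v = 6913 - 12174 = -5261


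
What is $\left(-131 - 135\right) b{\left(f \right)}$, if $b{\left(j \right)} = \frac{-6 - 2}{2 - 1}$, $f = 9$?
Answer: $2128$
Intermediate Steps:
$b{\left(j \right)} = -8$ ($b{\left(j \right)} = - \frac{8}{1} = \left(-8\right) 1 = -8$)
$\left(-131 - 135\right) b{\left(f \right)} = \left(-131 - 135\right) \left(-8\right) = \left(-266\right) \left(-8\right) = 2128$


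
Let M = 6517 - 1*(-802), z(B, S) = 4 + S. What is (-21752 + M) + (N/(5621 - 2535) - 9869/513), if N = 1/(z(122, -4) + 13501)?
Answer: -308897450275315/21373676118 ≈ -14452.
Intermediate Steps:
N = 1/13501 (N = 1/((4 - 4) + 13501) = 1/(0 + 13501) = 1/13501 ≈ 7.4069e-5)
M = 7319 (M = 6517 + 802 = 7319)
(-21752 + M) + (N/(5621 - 2535) - 9869/513) = (-21752 + 7319) + (1/(13501*(5621 - 2535)) - 9869/513) = -14433 + ((1/13501)/3086 - 9869*1/513) = -14433 + ((1/13501)*(1/3086) - 9869/513) = -14433 + (1/41664086 - 9869/513) = -14433 - 411182864221/21373676118 = -308897450275315/21373676118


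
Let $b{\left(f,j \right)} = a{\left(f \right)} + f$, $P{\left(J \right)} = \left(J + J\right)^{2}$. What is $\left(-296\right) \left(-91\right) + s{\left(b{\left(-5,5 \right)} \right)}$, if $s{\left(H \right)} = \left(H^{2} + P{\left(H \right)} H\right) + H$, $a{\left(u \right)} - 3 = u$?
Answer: $25606$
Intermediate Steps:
$a{\left(u \right)} = 3 + u$
$P{\left(J \right)} = 4 J^{2}$ ($P{\left(J \right)} = \left(2 J\right)^{2} = 4 J^{2}$)
$b{\left(f,j \right)} = 3 + 2 f$ ($b{\left(f,j \right)} = \left(3 + f\right) + f = 3 + 2 f$)
$s{\left(H \right)} = H + H^{2} + 4 H^{3}$ ($s{\left(H \right)} = \left(H^{2} + 4 H^{2} H\right) + H = \left(H^{2} + 4 H^{3}\right) + H = H + H^{2} + 4 H^{3}$)
$\left(-296\right) \left(-91\right) + s{\left(b{\left(-5,5 \right)} \right)} = \left(-296\right) \left(-91\right) + \left(3 + 2 \left(-5\right)\right) \left(1 + \left(3 + 2 \left(-5\right)\right) + 4 \left(3 + 2 \left(-5\right)\right)^{2}\right) = 26936 + \left(3 - 10\right) \left(1 + \left(3 - 10\right) + 4 \left(3 - 10\right)^{2}\right) = 26936 - 7 \left(1 - 7 + 4 \left(-7\right)^{2}\right) = 26936 - 7 \left(1 - 7 + 4 \cdot 49\right) = 26936 - 7 \left(1 - 7 + 196\right) = 26936 - 1330 = 25606$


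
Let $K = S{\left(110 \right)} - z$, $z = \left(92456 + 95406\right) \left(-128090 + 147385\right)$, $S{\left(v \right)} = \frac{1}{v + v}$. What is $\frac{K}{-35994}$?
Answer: $\frac{265818467933}{2639560} \approx 1.0071 \cdot 10^{5}$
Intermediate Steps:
$S{\left(v \right)} = \frac{1}{2 v}$
$z = 3624797290$ ($z = 187862 \cdot 19295 = 3624797290$)
$K = - \frac{797455403799}{220}$ ($K = \frac{1}{2 \cdot 110} - 3624797290 = \frac{1}{2} \cdot \frac{1}{110} - 3624797290 = \frac{1}{220} - 3624797290 = - \frac{797455403799}{220} \approx -3.6248 \cdot 10^{9}$)
$\frac{K}{-35994} = - \frac{797455403799}{220 \left(-35994\right)} = \left(- \frac{797455403799}{220}\right) \left(- \frac{1}{35994}\right) = \frac{265818467933}{2639560}$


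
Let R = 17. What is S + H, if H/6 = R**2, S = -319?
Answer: 1415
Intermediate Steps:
H = 1734 (H = 6*17**2 = 6*289 = 1734)
S + H = -319 + 1734 = 1415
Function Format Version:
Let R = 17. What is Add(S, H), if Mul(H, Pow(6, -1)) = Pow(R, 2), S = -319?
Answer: 1415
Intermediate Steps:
H = 1734 (H = Mul(6, Pow(17, 2)) = Mul(6, 289) = 1734)
Add(S, H) = Add(-319, 1734) = 1415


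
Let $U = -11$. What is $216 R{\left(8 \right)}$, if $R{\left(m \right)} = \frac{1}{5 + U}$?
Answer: $-36$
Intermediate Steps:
$R{\left(m \right)} = - \frac{1}{6}$ ($R{\left(m \right)} = \frac{1}{5 - 11} = \frac{1}{-6} = - \frac{1}{6}$)
$216 R{\left(8 \right)} = 216 \left(- \frac{1}{6}\right) = -36$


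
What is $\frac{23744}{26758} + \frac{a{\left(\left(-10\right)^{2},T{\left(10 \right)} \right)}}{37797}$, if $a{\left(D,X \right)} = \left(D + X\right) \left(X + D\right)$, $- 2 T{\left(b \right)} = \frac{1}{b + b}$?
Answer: $\frac{7224174851}{6272075200} \approx 1.1518$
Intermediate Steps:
$T{\left(b \right)} = - \frac{1}{4 b}$ ($T{\left(b \right)} = - \frac{1}{2 \left(b + b\right)} = - \frac{1}{2 \cdot 2 b} = - \frac{\frac{1}{2} \frac{1}{b}}{2} = - \frac{1}{4 b}$)
$a{\left(D,X \right)} = \left(D + X\right)^{2}$ ($a{\left(D,X \right)} = \left(D + X\right) \left(D + X\right) = \left(D + X\right)^{2}$)
$\frac{23744}{26758} + \frac{a{\left(\left(-10\right)^{2},T{\left(10 \right)} \right)}}{37797} = \frac{23744}{26758} + \frac{\left(\left(-10\right)^{2} - \frac{1}{4 \cdot 10}\right)^{2}}{37797} = 23744 \cdot \frac{1}{26758} + \left(100 - \frac{1}{40}\right)^{2} \cdot \frac{1}{37797} = \frac{11872}{13379} + \left(100 - \frac{1}{40}\right)^{2} \cdot \frac{1}{37797} = \frac{11872}{13379} + \left(\frac{3999}{40}\right)^{2} \cdot \frac{1}{37797} = \frac{11872}{13379} + \frac{15992001}{1600} \cdot \frac{1}{37797} = \frac{11872}{13379} + \frac{123969}{468800} = \frac{7224174851}{6272075200}$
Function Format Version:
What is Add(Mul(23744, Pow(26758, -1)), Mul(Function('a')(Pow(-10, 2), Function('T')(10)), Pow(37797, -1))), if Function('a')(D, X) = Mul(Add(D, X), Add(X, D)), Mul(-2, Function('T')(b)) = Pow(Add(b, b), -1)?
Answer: Rational(7224174851, 6272075200) ≈ 1.1518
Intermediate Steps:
Function('T')(b) = Mul(Rational(-1, 4), Pow(b, -1)) (Function('T')(b) = Mul(Rational(-1, 2), Pow(Add(b, b), -1)) = Mul(Rational(-1, 2), Pow(Mul(2, b), -1)) = Mul(Rational(-1, 2), Mul(Rational(1, 2), Pow(b, -1))) = Mul(Rational(-1, 4), Pow(b, -1)))
Function('a')(D, X) = Pow(Add(D, X), 2) (Function('a')(D, X) = Mul(Add(D, X), Add(D, X)) = Pow(Add(D, X), 2))
Add(Mul(23744, Pow(26758, -1)), Mul(Function('a')(Pow(-10, 2), Function('T')(10)), Pow(37797, -1))) = Add(Mul(23744, Pow(26758, -1)), Mul(Pow(Add(Pow(-10, 2), Mul(Rational(-1, 4), Pow(10, -1))), 2), Pow(37797, -1))) = Add(Mul(23744, Rational(1, 26758)), Mul(Pow(Add(100, Mul(Rational(-1, 4), Rational(1, 10))), 2), Rational(1, 37797))) = Add(Rational(11872, 13379), Mul(Pow(Add(100, Rational(-1, 40)), 2), Rational(1, 37797))) = Add(Rational(11872, 13379), Mul(Pow(Rational(3999, 40), 2), Rational(1, 37797))) = Add(Rational(11872, 13379), Mul(Rational(15992001, 1600), Rational(1, 37797))) = Add(Rational(11872, 13379), Rational(123969, 468800)) = Rational(7224174851, 6272075200)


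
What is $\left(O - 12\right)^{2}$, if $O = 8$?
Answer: $16$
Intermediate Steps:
$\left(O - 12\right)^{2} = \left(8 - 12\right)^{2} = \left(-4\right)^{2} = 16$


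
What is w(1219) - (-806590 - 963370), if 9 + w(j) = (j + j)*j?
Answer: 4741873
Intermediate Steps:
w(j) = -9 + 2*j² (w(j) = -9 + (j + j)*j = -9 + (2*j)*j = -9 + 2*j²)
w(1219) - (-806590 - 963370) = (-9 + 2*1219²) - (-806590 - 963370) = (-9 + 2*1485961) - 1*(-1769960) = (-9 + 2971922) + 1769960 = 2971913 + 1769960 = 4741873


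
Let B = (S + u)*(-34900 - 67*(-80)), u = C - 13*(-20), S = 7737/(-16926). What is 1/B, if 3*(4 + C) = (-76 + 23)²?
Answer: -1209/42566500670 ≈ -2.8403e-8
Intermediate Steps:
C = 2797/3 (C = -4 + (-76 + 23)²/3 = -4 + (⅓)*(-53)² = -4 + (⅓)*2809 = -4 + 2809/3 = 2797/3 ≈ 932.33)
S = -2579/5642 (S = 7737*(-1/16926) = -2579/5642 ≈ -0.45711)
u = 3577/3 (u = 2797/3 - 13*(-20) = 2797/3 + 260 = 3577/3 ≈ 1192.3)
B = -42566500670/1209 (B = (-2579/5642 + 3577/3)*(-34900 - 67*(-80)) = 20173697*(-34900 + 5360)/16926 = (20173697/16926)*(-29540) = -42566500670/1209 ≈ -3.5208e+7)
1/B = 1/(-42566500670/1209) = -1209/42566500670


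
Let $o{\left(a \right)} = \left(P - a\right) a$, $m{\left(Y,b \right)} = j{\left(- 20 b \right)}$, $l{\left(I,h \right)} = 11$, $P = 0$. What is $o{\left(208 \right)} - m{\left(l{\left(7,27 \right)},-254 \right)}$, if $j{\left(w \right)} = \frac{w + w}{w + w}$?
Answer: $-43265$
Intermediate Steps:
$j{\left(w \right)} = 1$ ($j{\left(w \right)} = \frac{2 w}{2 w} = 2 w \frac{1}{2 w} = 1$)
$m{\left(Y,b \right)} = 1$
$o{\left(a \right)} = - a^{2}$ ($o{\left(a \right)} = \left(0 - a\right) a = - a a = - a^{2}$)
$o{\left(208 \right)} - m{\left(l{\left(7,27 \right)},-254 \right)} = - 208^{2} - 1 = \left(-1\right) 43264 - 1 = -43264 - 1 = -43265$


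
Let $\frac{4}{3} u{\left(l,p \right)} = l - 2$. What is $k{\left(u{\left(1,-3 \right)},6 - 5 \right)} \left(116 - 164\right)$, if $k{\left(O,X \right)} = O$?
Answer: $36$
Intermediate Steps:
$u{\left(l,p \right)} = - \frac{3}{2} + \frac{3 l}{4}$ ($u{\left(l,p \right)} = \frac{3 \left(l - 2\right)}{4} = \frac{3 \left(-2 + l\right)}{4} = - \frac{3}{2} + \frac{3 l}{4}$)
$k{\left(u{\left(1,-3 \right)},6 - 5 \right)} \left(116 - 164\right) = \left(- \frac{3}{2} + \frac{3}{4} \cdot 1\right) \left(116 - 164\right) = \left(- \frac{3}{2} + \frac{3}{4}\right) \left(116 - 164\right) = \left(- \frac{3}{4}\right) \left(-48\right) = 36$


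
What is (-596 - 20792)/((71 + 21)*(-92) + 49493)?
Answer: -21388/41029 ≈ -0.52129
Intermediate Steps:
(-596 - 20792)/((71 + 21)*(-92) + 49493) = -21388/(92*(-92) + 49493) = -21388/(-8464 + 49493) = -21388/41029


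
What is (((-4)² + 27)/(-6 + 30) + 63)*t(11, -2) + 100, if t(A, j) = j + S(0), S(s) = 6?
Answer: 2155/6 ≈ 359.17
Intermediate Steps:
t(A, j) = 6 + j (t(A, j) = j + 6 = 6 + j)
(((-4)² + 27)/(-6 + 30) + 63)*t(11, -2) + 100 = (((-4)² + 27)/(-6 + 30) + 63)*(6 - 2) + 100 = ((16 + 27)/24 + 63)*4 + 100 = (43*(1/24) + 63)*4 + 100 = (43/24 + 63)*4 + 100 = (1555/24)*4 + 100 = 1555/6 + 100 = 2155/6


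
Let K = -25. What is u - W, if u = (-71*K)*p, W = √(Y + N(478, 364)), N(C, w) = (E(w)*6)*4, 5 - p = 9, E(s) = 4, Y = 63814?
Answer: -7100 - √63910 ≈ -7352.8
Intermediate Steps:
p = -4 (p = 5 - 1*9 = 5 - 9 = -4)
N(C, w) = 96 (N(C, w) = (4*6)*4 = 24*4 = 96)
W = √63910 (W = √(63814 + 96) = √63910 ≈ 252.80)
u = -7100 (u = -71*(-25)*(-4) = 1775*(-4) = -7100)
u - W = -7100 - √63910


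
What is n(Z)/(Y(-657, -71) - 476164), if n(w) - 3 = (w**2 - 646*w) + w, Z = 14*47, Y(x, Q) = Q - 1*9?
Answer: -8557/476244 ≈ -0.017968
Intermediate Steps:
Y(x, Q) = -9 + Q (Y(x, Q) = Q - 9 = -9 + Q)
Z = 658
n(w) = 3 + w**2 - 645*w (n(w) = 3 + ((w**2 - 646*w) + w) = 3 + (w**2 - 645*w) = 3 + w**2 - 645*w)
n(Z)/(Y(-657, -71) - 476164) = (3 + 658**2 - 645*658)/((-9 - 71) - 476164) = (3 + 432964 - 424410)/(-80 - 476164) = 8557/(-476244) = 8557*(-1/476244) = -8557/476244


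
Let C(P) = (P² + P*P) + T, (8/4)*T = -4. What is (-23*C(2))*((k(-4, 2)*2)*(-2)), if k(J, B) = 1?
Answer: 552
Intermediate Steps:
T = -2 (T = (½)*(-4) = -2)
C(P) = -2 + 2*P² (C(P) = (P² + P*P) - 2 = (P² + P²) - 2 = 2*P² - 2 = -2 + 2*P²)
(-23*C(2))*((k(-4, 2)*2)*(-2)) = (-23*(-2 + 2*2²))*((1*2)*(-2)) = (-23*(-2 + 2*4))*(2*(-2)) = -23*(-2 + 8)*(-4) = -23*6*(-4) = -138*(-4) = 552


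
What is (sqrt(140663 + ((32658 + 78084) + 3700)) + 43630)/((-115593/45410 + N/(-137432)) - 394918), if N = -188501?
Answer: -136142771022800/1232303247101463 - 3120393560*sqrt(28345)/410767749033821 ≈ -0.11176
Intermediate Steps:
(sqrt(140663 + ((32658 + 78084) + 3700)) + 43630)/((-115593/45410 + N/(-137432)) - 394918) = (sqrt(140663 + ((32658 + 78084) + 3700)) + 43630)/((-115593/45410 - 188501/(-137432)) - 394918) = (sqrt(140663 + (110742 + 3700)) + 43630)/((-115593*1/45410 - 188501*(-1/137432)) - 394918) = (sqrt(140663 + 114442) + 43630)/((-115593/45410 + 188501/137432) - 394918) = (sqrt(255105) + 43630)/(-3663173383/3120393560 - 394918) = (3*sqrt(28345) + 43630)/(-1232303247101463/3120393560) = (43630 + 3*sqrt(28345))*(-3120393560/1232303247101463) = -136142771022800/1232303247101463 - 3120393560*sqrt(28345)/410767749033821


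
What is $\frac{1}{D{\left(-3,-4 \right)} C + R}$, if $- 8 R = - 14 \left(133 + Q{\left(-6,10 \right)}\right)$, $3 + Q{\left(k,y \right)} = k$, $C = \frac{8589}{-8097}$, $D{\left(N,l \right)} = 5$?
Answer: $\frac{2699}{571368} \approx 0.0047238$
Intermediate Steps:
$C = - \frac{2863}{2699}$ ($C = 8589 \left(- \frac{1}{8097}\right) = - \frac{2863}{2699} \approx -1.0608$)
$Q{\left(k,y \right)} = -3 + k$
$R = 217$ ($R = - \frac{\left(-14\right) \left(133 - 9\right)}{8} = - \frac{\left(-14\right) 124}{8} = \left(- \frac{1}{8}\right) \left(-1736\right) = 217$)
$\frac{1}{D{\left(-3,-4 \right)} C + R} = \frac{1}{5 \left(- \frac{2863}{2699}\right) + 217} = \frac{1}{- \frac{14315}{2699} + 217} = \frac{1}{\frac{571368}{2699}} = \frac{2699}{571368}$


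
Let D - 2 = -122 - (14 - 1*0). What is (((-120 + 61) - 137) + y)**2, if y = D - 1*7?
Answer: 113569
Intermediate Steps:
D = -134 (D = 2 + (-122 - (14 - 1*0)) = 2 + (-122 - (14 + 0)) = 2 + (-122 - 1*14) = 2 + (-122 - 14) = 2 - 136 = -134)
y = -141 (y = -134 - 1*7 = -134 - 7 = -141)
(((-120 + 61) - 137) + y)**2 = (((-120 + 61) - 137) - 141)**2 = ((-59 - 137) - 141)**2 = (-196 - 141)**2 = (-337)**2 = 113569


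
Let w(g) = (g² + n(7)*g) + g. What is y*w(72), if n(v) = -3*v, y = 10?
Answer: 37440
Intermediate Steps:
w(g) = g² - 20*g (w(g) = (g² + (-3*7)*g) + g = (g² - 21*g) + g = g² - 20*g)
y*w(72) = 10*(72*(-20 + 72)) = 10*(72*52) = 10*3744 = 37440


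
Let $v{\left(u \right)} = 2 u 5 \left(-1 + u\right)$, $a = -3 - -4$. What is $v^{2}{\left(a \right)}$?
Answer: $0$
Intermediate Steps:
$a = 1$ ($a = -3 + 4 = 1$)
$v{\left(u \right)} = 10 u \left(-1 + u\right)$
$v^{2}{\left(a \right)} = \left(10 \cdot 1 \left(-1 + 1\right)\right)^{2} = \left(10 \cdot 1 \cdot 0\right)^{2} = 0^{2} = 0$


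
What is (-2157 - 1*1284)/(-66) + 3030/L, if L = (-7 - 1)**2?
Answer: 35017/352 ≈ 99.480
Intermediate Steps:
L = 64 (L = (-8)**2 = 64)
(-2157 - 1*1284)/(-66) + 3030/L = (-2157 - 1*1284)/(-66) + 3030/64 = (-2157 - 1284)*(-1/66) + 3030*(1/64) = -3441*(-1/66) + 1515/32 = 1147/22 + 1515/32 = 35017/352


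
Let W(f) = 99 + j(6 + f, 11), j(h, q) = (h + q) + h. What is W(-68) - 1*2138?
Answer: -2152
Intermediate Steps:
j(h, q) = q + 2*h
W(f) = 122 + 2*f (W(f) = 99 + (11 + 2*(6 + f)) = 99 + (11 + (12 + 2*f)) = 99 + (23 + 2*f) = 122 + 2*f)
W(-68) - 1*2138 = (122 + 2*(-68)) - 1*2138 = (122 - 136) - 2138 = -14 - 2138 = -2152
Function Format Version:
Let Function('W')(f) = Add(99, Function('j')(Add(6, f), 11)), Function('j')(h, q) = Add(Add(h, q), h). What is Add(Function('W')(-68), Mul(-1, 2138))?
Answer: -2152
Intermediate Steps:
Function('j')(h, q) = Add(q, Mul(2, h))
Function('W')(f) = Add(122, Mul(2, f)) (Function('W')(f) = Add(99, Add(11, Mul(2, Add(6, f)))) = Add(99, Add(11, Add(12, Mul(2, f)))) = Add(99, Add(23, Mul(2, f))) = Add(122, Mul(2, f)))
Add(Function('W')(-68), Mul(-1, 2138)) = Add(Add(122, Mul(2, -68)), Mul(-1, 2138)) = Add(Add(122, -136), -2138) = Add(-14, -2138) = -2152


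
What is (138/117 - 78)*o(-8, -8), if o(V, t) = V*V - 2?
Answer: -185752/39 ≈ -4762.9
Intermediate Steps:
o(V, t) = -2 + V**2 (o(V, t) = V**2 - 2 = -2 + V**2)
(138/117 - 78)*o(-8, -8) = (138/117 - 78)*(-2 + (-8)**2) = (138*(1/117) - 78)*(-2 + 64) = (46/39 - 78)*62 = -2996/39*62 = -185752/39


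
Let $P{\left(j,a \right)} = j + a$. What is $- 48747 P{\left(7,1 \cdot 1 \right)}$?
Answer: $-389976$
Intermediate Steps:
$P{\left(j,a \right)} = a + j$
$- 48747 P{\left(7,1 \cdot 1 \right)} = - 48747 \left(1 \cdot 1 + 7\right) = - 48747 \left(1 + 7\right) = \left(-48747\right) 8 = -389976$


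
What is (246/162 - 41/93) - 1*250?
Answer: -208348/837 ≈ -248.92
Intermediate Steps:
(246/162 - 41/93) - 1*250 = (246*(1/162) - 41*1/93) - 250 = (41/27 - 41/93) - 250 = 902/837 - 250 = -208348/837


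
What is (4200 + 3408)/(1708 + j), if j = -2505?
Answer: -7608/797 ≈ -9.5458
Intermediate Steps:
(4200 + 3408)/(1708 + j) = (4200 + 3408)/(1708 - 2505) = 7608/(-797) = 7608*(-1/797) = -7608/797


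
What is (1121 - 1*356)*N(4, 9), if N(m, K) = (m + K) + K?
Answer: 16830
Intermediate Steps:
N(m, K) = m + 2*K (N(m, K) = (K + m) + K = m + 2*K)
(1121 - 1*356)*N(4, 9) = (1121 - 1*356)*(4 + 2*9) = (1121 - 356)*(4 + 18) = 765*22 = 16830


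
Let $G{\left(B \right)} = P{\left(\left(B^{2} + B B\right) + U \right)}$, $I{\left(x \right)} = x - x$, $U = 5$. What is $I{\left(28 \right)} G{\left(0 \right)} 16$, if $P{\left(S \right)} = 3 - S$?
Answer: $0$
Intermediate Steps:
$I{\left(x \right)} = 0$
$G{\left(B \right)} = -2 - 2 B^{2}$ ($G{\left(B \right)} = 3 - \left(\left(B^{2} + B B\right) + 5\right) = 3 - \left(\left(B^{2} + B^{2}\right) + 5\right) = 3 - \left(2 B^{2} + 5\right) = 3 - \left(5 + 2 B^{2}\right) = -2 - 2 B^{2}$)
$I{\left(28 \right)} G{\left(0 \right)} 16 = 0 \left(-2 - 2 \cdot 0^{2}\right) 16 = 0 \left(-2 - 0\right) 16 = 0 \left(-2 + 0\right) 16 = 0 \left(-2\right) 16 = 0 \cdot 16 = 0$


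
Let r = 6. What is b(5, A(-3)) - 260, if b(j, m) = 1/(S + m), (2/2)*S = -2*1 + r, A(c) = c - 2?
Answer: -261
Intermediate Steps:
A(c) = -2 + c
S = 4 (S = -2*1 + 6 = -2 + 6 = 4)
b(j, m) = 1/(4 + m)
b(5, A(-3)) - 260 = 1/(4 + (-2 - 3)) - 260 = 1/(4 - 5) - 260 = 1/(-1) - 260 = -1 - 260 = -261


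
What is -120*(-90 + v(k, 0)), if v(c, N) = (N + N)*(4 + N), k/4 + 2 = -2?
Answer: 10800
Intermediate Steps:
k = -16 (k = -8 + 4*(-2) = -8 - 8 = -16)
v(c, N) = 2*N*(4 + N) (v(c, N) = (2*N)*(4 + N) = 2*N*(4 + N))
-120*(-90 + v(k, 0)) = -120*(-90 + 2*0*(4 + 0)) = -120*(-90 + 2*0*4) = -120*(-90 + 0) = -120*(-90) = 10800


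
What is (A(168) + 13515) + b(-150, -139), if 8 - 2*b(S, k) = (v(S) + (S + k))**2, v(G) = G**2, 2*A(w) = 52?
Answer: -493301431/2 ≈ -2.4665e+8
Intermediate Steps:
A(w) = 26 (A(w) = (1/2)*52 = 26)
b(S, k) = 4 - (S + k + S**2)**2/2 (b(S, k) = 4 - (S**2 + (S + k))**2/2 = 4 - (S + k + S**2)**2/2)
(A(168) + 13515) + b(-150, -139) = (26 + 13515) + (4 - (-150 - 139 + (-150)**2)**2/2) = 13541 + (4 - (-150 - 139 + 22500)**2/2) = 13541 + (4 - 1/2*22211**2) = 13541 + (4 - 1/2*493328521) = 13541 + (4 - 493328521/2) = 13541 - 493328513/2 = -493301431/2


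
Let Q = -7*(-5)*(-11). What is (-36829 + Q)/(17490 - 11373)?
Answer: -37214/6117 ≈ -6.0837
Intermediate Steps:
Q = -385 (Q = 35*(-11) = -385)
(-36829 + Q)/(17490 - 11373) = (-36829 - 385)/(17490 - 11373) = -37214/6117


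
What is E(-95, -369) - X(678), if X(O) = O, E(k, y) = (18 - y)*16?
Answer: 5514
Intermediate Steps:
E(k, y) = 288 - 16*y
E(-95, -369) - X(678) = (288 - 16*(-369)) - 1*678 = (288 + 5904) - 678 = 6192 - 678 = 5514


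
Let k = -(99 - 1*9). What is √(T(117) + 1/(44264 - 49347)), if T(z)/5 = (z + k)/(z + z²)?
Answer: √3447016118/599794 ≈ 0.097886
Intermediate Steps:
k = -90 (k = -(99 - 9) = -1*90 = -90)
T(z) = 5*(-90 + z)/(z + z²) (T(z) = 5*((z - 90)/(z + z²)) = 5*((-90 + z)/(z + z²)) = 5*(-90 + z)/(z + z²))
√(T(117) + 1/(44264 - 49347)) = √(5*(-90 + 117)/(117*(1 + 117)) + 1/(44264 - 49347)) = √(5*(1/117)*27/118 + 1/(-5083)) = √(5*(1/117)*(1/118)*27 - 1/5083) = √(15/1534 - 1/5083) = √(5747/599794) = √3447016118/599794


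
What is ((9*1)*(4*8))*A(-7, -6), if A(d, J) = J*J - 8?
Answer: 8064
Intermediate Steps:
A(d, J) = -8 + J**2 (A(d, J) = J**2 - 8 = -8 + J**2)
((9*1)*(4*8))*A(-7, -6) = ((9*1)*(4*8))*(-8 + (-6)**2) = (9*32)*(-8 + 36) = 288*28 = 8064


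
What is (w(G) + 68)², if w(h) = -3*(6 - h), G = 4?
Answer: 3844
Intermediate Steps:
w(h) = -18 + 3*h
(w(G) + 68)² = ((-18 + 3*4) + 68)² = ((-18 + 12) + 68)² = (-6 + 68)² = 62² = 3844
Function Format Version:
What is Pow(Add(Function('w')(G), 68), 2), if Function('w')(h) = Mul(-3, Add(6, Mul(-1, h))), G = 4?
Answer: 3844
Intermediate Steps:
Function('w')(h) = Add(-18, Mul(3, h))
Pow(Add(Function('w')(G), 68), 2) = Pow(Add(Add(-18, Mul(3, 4)), 68), 2) = Pow(Add(Add(-18, 12), 68), 2) = Pow(Add(-6, 68), 2) = Pow(62, 2) = 3844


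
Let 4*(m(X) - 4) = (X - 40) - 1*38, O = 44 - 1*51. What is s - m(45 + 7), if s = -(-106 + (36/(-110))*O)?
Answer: 11683/110 ≈ 106.21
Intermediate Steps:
O = -7 (O = 44 - 51 = -7)
m(X) = -31/2 + X/4 (m(X) = 4 + ((X - 40) - 1*38)/4 = 4 + ((-40 + X) - 38)/4 = 4 + (-78 + X)/4 = 4 + (-39/2 + X/4) = -31/2 + X/4)
s = 5704/55 (s = -(-106 + (36/(-110))*(-7)) = -(-106 + (36*(-1/110))*(-7)) = -(-106 - 18/55*(-7)) = -(-106 + 126/55) = -1*(-5704/55) = 5704/55 ≈ 103.71)
s - m(45 + 7) = 5704/55 - (-31/2 + (45 + 7)/4) = 5704/55 - (-31/2 + (1/4)*52) = 5704/55 - (-31/2 + 13) = 5704/55 - 1*(-5/2) = 5704/55 + 5/2 = 11683/110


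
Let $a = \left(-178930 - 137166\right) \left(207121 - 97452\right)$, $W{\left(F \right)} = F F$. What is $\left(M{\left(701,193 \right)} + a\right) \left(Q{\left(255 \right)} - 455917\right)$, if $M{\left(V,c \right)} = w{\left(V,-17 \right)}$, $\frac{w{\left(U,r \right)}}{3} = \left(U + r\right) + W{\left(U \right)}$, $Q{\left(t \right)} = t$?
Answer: $15795275335746478$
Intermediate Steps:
$W{\left(F \right)} = F^{2}$
$w{\left(U,r \right)} = 3 U + 3 r + 3 U^{2}$ ($w{\left(U,r \right)} = 3 \left(\left(U + r\right) + U^{2}\right) = 3 \left(U + r + U^{2}\right) = 3 U + 3 r + 3 U^{2}$)
$M{\left(V,c \right)} = -51 + 3 V + 3 V^{2}$ ($M{\left(V,c \right)} = 3 V + 3 \left(-17\right) + 3 V^{2} = 3 V - 51 + 3 V^{2} = -51 + 3 V + 3 V^{2}$)
$a = -34665932224$ ($a = \left(-316096\right) 109669 = -34665932224$)
$\left(M{\left(701,193 \right)} + a\right) \left(Q{\left(255 \right)} - 455917\right) = \left(\left(-51 + 3 \cdot 701 + 3 \cdot 701^{2}\right) - 34665932224\right) \left(255 - 455917\right) = \left(\left(-51 + 2103 + 3 \cdot 491401\right) - 34665932224\right) \left(-455662\right) = \left(\left(-51 + 2103 + 1474203\right) - 34665932224\right) \left(-455662\right) = \left(1476255 - 34665932224\right) \left(-455662\right) = \left(-34664455969\right) \left(-455662\right) = 15795275335746478$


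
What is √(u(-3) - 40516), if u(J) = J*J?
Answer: I*√40507 ≈ 201.26*I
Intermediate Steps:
u(J) = J²
√(u(-3) - 40516) = √((-3)² - 40516) = √(9 - 40516) = √(-40507) = I*√40507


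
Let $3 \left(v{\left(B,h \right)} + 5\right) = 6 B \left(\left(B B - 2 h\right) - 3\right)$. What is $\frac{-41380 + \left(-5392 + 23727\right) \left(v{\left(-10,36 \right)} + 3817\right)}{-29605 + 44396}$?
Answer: $\frac{60684140}{14791} \approx 4102.8$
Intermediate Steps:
$v{\left(B,h \right)} = -5 + 2 B \left(-3 + B^{2} - 2 h\right)$ ($v{\left(B,h \right)} = -5 + \frac{6 B \left(\left(B B - 2 h\right) - 3\right)}{3} = -5 + \frac{6 B \left(\left(B^{2} - 2 h\right) - 3\right)}{3} = -5 + \frac{6 B \left(-3 + B^{2} - 2 h\right)}{3} = -5 + 2 B \left(-3 + B^{2} - 2 h\right)$)
$\frac{-41380 + \left(-5392 + 23727\right) \left(v{\left(-10,36 \right)} + 3817\right)}{-29605 + 44396} = \frac{-41380 + \left(-5392 + 23727\right) \left(\left(-5 - -60 + 2 \left(-10\right)^{3} - \left(-40\right) 36\right) + 3817\right)}{-29605 + 44396} = \frac{-41380 + 18335 \left(\left(-5 + 60 + 2 \left(-1000\right) + 1440\right) + 3817\right)}{14791} = \left(-41380 + 18335 \left(\left(-5 + 60 - 2000 + 1440\right) + 3817\right)\right) \frac{1}{14791} = \left(-41380 + 18335 \left(-505 + 3817\right)\right) \frac{1}{14791} = \left(-41380 + 18335 \cdot 3312\right) \frac{1}{14791} = \left(-41380 + 60725520\right) \frac{1}{14791} = 60684140 \cdot \frac{1}{14791} = \frac{60684140}{14791}$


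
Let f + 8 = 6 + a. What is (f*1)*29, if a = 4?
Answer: 58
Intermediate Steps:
f = 2 (f = -8 + (6 + 4) = -8 + 10 = 2)
(f*1)*29 = (2*1)*29 = 2*29 = 58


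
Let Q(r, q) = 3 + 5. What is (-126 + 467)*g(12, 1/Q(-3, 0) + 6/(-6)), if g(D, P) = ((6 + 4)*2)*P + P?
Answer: -50127/8 ≈ -6265.9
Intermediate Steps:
Q(r, q) = 8
g(D, P) = 21*P (g(D, P) = (10*2)*P + P = 20*P + P = 21*P)
(-126 + 467)*g(12, 1/Q(-3, 0) + 6/(-6)) = (-126 + 467)*(21*(1/8 + 6/(-6))) = 341*(21*(1*(⅛) + 6*(-⅙))) = 341*(21*(⅛ - 1)) = 341*(21*(-7/8)) = 341*(-147/8) = -50127/8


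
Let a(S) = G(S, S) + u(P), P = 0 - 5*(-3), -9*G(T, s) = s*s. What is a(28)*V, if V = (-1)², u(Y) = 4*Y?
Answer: -244/9 ≈ -27.111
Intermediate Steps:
G(T, s) = -s²/9 (G(T, s) = -s*s/9 = -s²/9)
P = 15 (P = 0 + 15 = 15)
V = 1
a(S) = 60 - S²/9 (a(S) = -S²/9 + 4*15 = -S²/9 + 60 = 60 - S²/9)
a(28)*V = (60 - ⅑*28²)*1 = (60 - ⅑*784)*1 = (60 - 784/9)*1 = -244/9*1 = -244/9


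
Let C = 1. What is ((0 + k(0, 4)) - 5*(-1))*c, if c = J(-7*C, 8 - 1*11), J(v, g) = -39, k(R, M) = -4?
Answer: -39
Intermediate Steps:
c = -39
((0 + k(0, 4)) - 5*(-1))*c = ((0 - 4) - 5*(-1))*(-39) = (-4 + 5)*(-39) = 1*(-39) = -39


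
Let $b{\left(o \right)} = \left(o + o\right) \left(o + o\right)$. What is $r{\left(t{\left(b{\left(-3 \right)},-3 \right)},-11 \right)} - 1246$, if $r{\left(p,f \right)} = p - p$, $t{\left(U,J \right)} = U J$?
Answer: $-1246$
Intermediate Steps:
$b{\left(o \right)} = 4 o^{2}$ ($b{\left(o \right)} = 2 o 2 o = 4 o^{2}$)
$t{\left(U,J \right)} = J U$
$r{\left(p,f \right)} = 0$
$r{\left(t{\left(b{\left(-3 \right)},-3 \right)},-11 \right)} - 1246 = 0 - 1246 = -1246$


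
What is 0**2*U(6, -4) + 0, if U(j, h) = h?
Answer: 0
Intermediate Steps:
0**2*U(6, -4) + 0 = 0**2*(-4) + 0 = 0*(-4) + 0 = 0 + 0 = 0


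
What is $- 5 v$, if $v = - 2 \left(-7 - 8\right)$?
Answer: $-150$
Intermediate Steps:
$v = 30$ ($v = - 2 \left(-7 - 8\right) = \left(-2\right) \left(-15\right) = 30$)
$- 5 v = \left(-5\right) 30 = -150$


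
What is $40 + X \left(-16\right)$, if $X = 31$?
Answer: $-456$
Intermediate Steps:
$40 + X \left(-16\right) = 40 + 31 \left(-16\right) = 40 - 496 = -456$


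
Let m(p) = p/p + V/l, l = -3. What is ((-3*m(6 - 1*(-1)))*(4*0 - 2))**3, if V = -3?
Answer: 1728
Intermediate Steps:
m(p) = 2 (m(p) = p/p - 3/(-3) = 1 - 3*(-1/3) = 1 + 1 = 2)
((-3*m(6 - 1*(-1)))*(4*0 - 2))**3 = ((-3*2)*(4*0 - 2))**3 = (-6*(0 - 2))**3 = (-6*(-2))**3 = 12**3 = 1728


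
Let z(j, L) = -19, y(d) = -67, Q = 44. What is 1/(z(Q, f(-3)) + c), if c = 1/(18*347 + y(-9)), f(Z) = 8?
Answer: -6179/117400 ≈ -0.052632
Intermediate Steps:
c = 1/6179 (c = 1/(18*347 - 67) = 1/(6246 - 67) = 1/6179 ≈ 0.00016184)
1/(z(Q, f(-3)) + c) = 1/(-19 + 1/6179) = 1/(-117400/6179) = -6179/117400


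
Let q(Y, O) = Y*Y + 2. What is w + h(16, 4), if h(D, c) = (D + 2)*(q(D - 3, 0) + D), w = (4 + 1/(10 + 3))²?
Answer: 571663/169 ≈ 3382.6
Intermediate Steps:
q(Y, O) = 2 + Y² (q(Y, O) = Y² + 2 = 2 + Y²)
w = 2809/169 (w = (4 + 1/13)² = (53/13)² = 2809/169 ≈ 16.621)
h(D, c) = (2 + D)*(2 + D + (-3 + D)²) (h(D, c) = (D + 2)*((2 + (D - 3)²) + D) = (2 + D)*((2 + (-3 + D)²) + D) = (2 + D)*(2 + D + (-3 + D)²))
w + h(16, 4) = 2809/169 + (22 + 16 + 16³ - 3*16²) = 2809/169 + (22 + 16 + 4096 - 3*256) = 2809/169 + (22 + 16 + 4096 - 768) = 2809/169 + 3366 = 571663/169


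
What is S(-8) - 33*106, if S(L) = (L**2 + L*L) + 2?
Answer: -3368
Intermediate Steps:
S(L) = 2 + 2*L**2 (S(L) = (L**2 + L**2) + 2 = 2*L**2 + 2 = 2 + 2*L**2)
S(-8) - 33*106 = (2 + 2*(-8)**2) - 33*106 = (2 + 2*64) - 3498 = (2 + 128) - 3498 = 130 - 3498 = -3368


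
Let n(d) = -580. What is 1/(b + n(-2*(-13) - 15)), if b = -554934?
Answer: -1/555514 ≈ -1.8001e-6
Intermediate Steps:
1/(b + n(-2*(-13) - 15)) = 1/(-554934 - 580) = 1/(-555514) = -1/555514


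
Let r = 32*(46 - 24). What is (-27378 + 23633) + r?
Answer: -3041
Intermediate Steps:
r = 704 (r = 32*22 = 704)
(-27378 + 23633) + r = (-27378 + 23633) + 704 = -3745 + 704 = -3041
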